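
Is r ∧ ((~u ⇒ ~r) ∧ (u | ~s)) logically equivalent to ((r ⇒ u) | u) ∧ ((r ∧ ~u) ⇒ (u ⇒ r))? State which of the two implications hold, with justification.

Not equivalent: only (⇒) holds.

(⇒) Assume the antecedent. If r is true, the antecedent forces (r = T, s = F, u = T) or (r = T, s = T, u = T), and the consequent holds there. If r is false, the antecedent cannot hold. Either way the consequent holds.

(⇐) This fails. Under r = F, s = F, u = F, the left side is false but the right side is true.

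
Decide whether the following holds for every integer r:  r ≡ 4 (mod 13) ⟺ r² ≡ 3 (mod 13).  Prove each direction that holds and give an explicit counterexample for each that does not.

[⇒] Suppose r ≡ 4 (mod 13). Write r = 13j + 4. Then (13j + 4)² = 169j² + 104j + 16 = 13(13j² + 8j + 1) + 3, so r² ≡ 3 (mod 13).

[⇐] This fails: take r = 9. Then 9² = 81 ≡ 3 (mod 13), yet 9 ≡ 9 (mod 13), not 4.

Not equivalent: only (⇒) holds.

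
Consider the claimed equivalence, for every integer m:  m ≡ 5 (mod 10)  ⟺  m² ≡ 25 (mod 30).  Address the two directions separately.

Not equivalent: only (⇐) holds.

[⇒] This fails: take m = 15. Then 15 ≡ 5 (mod 10), but 15² = 225 ≡ 15 (mod 30), not 25.

[⇐] Conversely, the residues r modulo 30 with r² ≡ 25 (mod 30) are exactly {5, 25}, and each is ≡ 5 (mod 10).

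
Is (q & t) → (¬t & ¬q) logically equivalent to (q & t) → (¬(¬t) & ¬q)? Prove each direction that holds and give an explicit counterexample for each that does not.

Converse. Assume the antecedent. If t is true, the antecedent forces (t = T, q = F), and (q & t) → (¬t & ¬q) holds there. If t is false, (q & t) → (¬t & ¬q) reduces to true regardless of the other variables. Either way (q & t) → (¬t & ¬q) holds.

Forward direction. Assume the antecedent. If t is true, the antecedent forces (t = T, q = F), and (q & t) → (¬(¬t) & ¬q) holds there. If t is false, (q & t) → (¬(¬t) & ¬q) reduces to true regardless of the other variables. Either way (q & t) → (¬(¬t) & ¬q) holds.

The biconditional holds.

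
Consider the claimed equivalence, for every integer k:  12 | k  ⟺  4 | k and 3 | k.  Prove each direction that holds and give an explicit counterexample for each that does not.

(⟹) If 12 ∣ k, write k = 12q. Since 12 = 3·4, k = 4·(3q), so 4 ∣ k; and since 12 = 4·3, k = 3·(4q), so 3 ∣ k.

(⟸) Suppose 4 ∣ k and 3 ∣ k. Any common multiple of 4 and 3 is a multiple of their lcm; here gcd(4, 3) = 1, so lcm(4, 3) = 4·3 = 12, so 12 ∣ k.

Both implications hold.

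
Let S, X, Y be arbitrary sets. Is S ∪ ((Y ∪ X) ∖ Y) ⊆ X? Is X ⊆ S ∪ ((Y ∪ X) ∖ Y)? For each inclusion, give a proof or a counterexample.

Neither inclusion holds.

Forward inclusion. This inclusion fails. Take S = {1}, X = ∅, Y = ∅; then 1 ∈ S ∪ ((Y ∪ X) ∖ Y) but 1 ∉ X.

Reverse inclusion. This inclusion fails. Take S = ∅, X = {1}, Y = {1}; then 1 ∈ X but 1 ∉ S ∪ ((Y ∪ X) ∖ Y).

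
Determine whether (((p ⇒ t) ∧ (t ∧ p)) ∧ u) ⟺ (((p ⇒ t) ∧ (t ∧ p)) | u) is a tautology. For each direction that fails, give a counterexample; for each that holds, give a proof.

[⇐] This fails. Under u = T, p = F, t = F, the left side is false but the right side is true.

[⇒] Assume the antecedent. If u is true, ((p ⇒ t) ∧ (t ∧ p)) | u reduces to true regardless of the other variables. If u is false, the antecedent cannot hold. Either way ((p ⇒ t) ∧ (t ∧ p)) | u holds.

Only the forward implication holds.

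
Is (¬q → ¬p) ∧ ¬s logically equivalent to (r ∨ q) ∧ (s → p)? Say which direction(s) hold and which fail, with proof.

(⟹) This fails. Under p = F, q = F, r = F, s = F, the left side is true but the right side is false.

(⟸) This fails. Under p = T, q = F, r = T, s = F, the left side is false but the right side is true.

Neither direction holds.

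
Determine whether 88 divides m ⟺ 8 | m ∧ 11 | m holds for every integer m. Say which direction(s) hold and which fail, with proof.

Forward direction. If 88 ∣ m, write m = 88q. Since 88 = 11·8, m = 8·(11q), so 8 ∣ m; and since 88 = 8·11, m = 11·(8q), so 11 ∣ m.

Converse. Suppose 8 ∣ m and 11 ∣ m. Any common multiple of 8 and 11 is a multiple of their lcm; here gcd(8, 11) = 1, so lcm(8, 11) = 8·11 = 88, so 88 ∣ m.

Equivalent; both directions hold.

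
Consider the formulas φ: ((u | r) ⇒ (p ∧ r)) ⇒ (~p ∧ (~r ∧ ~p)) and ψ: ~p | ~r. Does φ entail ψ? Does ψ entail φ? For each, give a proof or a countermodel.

[⇒] Assume the antecedent. If r is true, the antecedent forces (r = T, p = F, u = F) or (r = T, p = F, u = T), and ~p | ~r holds there. If r is false, ~p | ~r reduces to true regardless of the other variables. Either way ~p | ~r holds.

[⇐] This fails. Under r = F, p = T, u = F, the left side is false but the right side is true.

Not equivalent: only (⇒) holds.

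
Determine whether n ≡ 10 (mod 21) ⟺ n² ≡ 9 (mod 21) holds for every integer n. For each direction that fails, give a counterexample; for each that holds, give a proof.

(⇒) fails and (⇐) fails.

(⇒) This fails: take n = 10. Then 10 ≡ 10 (mod 21), but 10² = 100 ≡ 16 (mod 21), not 9.

(⇐) This fails: take n = 3. Then 3² = 9 ≡ 9 (mod 21), yet 3 ≡ 3 (mod 21), not 10.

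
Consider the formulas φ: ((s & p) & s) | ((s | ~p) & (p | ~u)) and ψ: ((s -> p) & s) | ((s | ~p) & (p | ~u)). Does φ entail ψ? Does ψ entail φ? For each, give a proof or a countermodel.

Equivalent; both directions hold.

Forward direction. Assume the antecedent. If p is true, the antecedent forces (p = T, u = F, s = T) or (p = T, u = T, s = T), and the consequent holds there. If p is false, the antecedent forces (p = F, u = F, s = F) or (p = F, u = F, s = T), and the consequent holds there. Either way the consequent holds.

Converse. Assume the antecedent. If p is true, the antecedent forces (p = T, u = F, s = T) or (p = T, u = T, s = T), and the consequent holds there. If p is false, the antecedent forces (p = F, u = F, s = F) or (p = F, u = F, s = T), and the consequent holds there. Either way the consequent holds.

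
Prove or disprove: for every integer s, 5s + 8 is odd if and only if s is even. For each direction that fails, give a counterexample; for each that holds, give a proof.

(⇒) fails and (⇐) fails.

Forward direction. This fails: s = 7 gives 5s + 8 = 43, which is odd, but 7 is odd, not even.

Converse. This also fails: s = 0 is even, but 5s + 8 = 8 is even, not odd.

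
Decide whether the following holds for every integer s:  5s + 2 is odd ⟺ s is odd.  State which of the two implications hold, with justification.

(←) Suppose s is odd; write s = 2j + 1. Then 5s + 2 = 5·(2j + 1) + 2 = 2·5j + 7, which is odd.

(→) Suppose 5s + 2 is odd. Since 5 is odd, 5s and s have the same parity, so 5s + 2 ≡ s + 2 (mod 2). As 2 is even, 5s + 2 is odd exactly when s is odd. Thus s is odd.

Both directions hold.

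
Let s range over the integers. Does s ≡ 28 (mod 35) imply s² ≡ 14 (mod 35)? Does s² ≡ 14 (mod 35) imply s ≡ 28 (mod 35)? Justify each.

Not equivalent: only (⇒) holds.

Forward direction. Suppose s ≡ 28 (mod 35). Write s = 35j + 28. Then (35j + 28)² = 1225j² + 1960j + 784 = 35(35j² + 56j + 22) + 14, so s² ≡ 14 (mod 35).

Converse. This fails: take s = 7. Then 7² = 49 ≡ 14 (mod 35), yet 7 ≡ 7 (mod 35), not 28.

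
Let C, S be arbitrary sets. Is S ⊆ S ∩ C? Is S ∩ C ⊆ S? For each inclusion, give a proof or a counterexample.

(⊆) This inclusion fails. Take C = ∅, S = {1}; then 1 ∈ S but 1 ∉ S ∩ C.

(⊇) Let x ∈ S ∩ C. Then x ∈ C ∩ S, from which x ∈ S.

The sets are not equal: only the reverse inclusion holds.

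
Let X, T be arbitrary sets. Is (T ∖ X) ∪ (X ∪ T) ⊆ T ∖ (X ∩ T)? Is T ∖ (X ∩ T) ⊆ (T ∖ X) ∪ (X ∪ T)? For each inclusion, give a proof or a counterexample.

(⊆) This inclusion fails. Take X = {1}, T = ∅; then 1 ∈ (T ∖ X) ∪ (X ∪ T) but 1 ∉ T ∖ (X ∩ T).

(⊇) Let x ∈ T ∖ (X ∩ T). Then x ∈ T and x ∉ X, from which x ∈ (T ∖ X) ∪ (X ∪ T).

The sets are not equal: only the reverse inclusion holds.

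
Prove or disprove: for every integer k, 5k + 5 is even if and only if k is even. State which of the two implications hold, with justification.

Neither implication holds.

(→) This fails: k = 1 gives 5k + 5 = 10, which is even, but 1 is odd, not even.

(←) This also fails: k = 0 is even, but 5k + 5 = 5 is odd, not even.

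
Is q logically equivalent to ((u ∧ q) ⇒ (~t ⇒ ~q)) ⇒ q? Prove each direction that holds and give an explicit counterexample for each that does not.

(⇒) Assume the antecedent. If u is true, the antecedent forces (u = T, t = F, q = T) or (u = T, t = T, q = T), and ((u ∧ q) ⇒ (~t ⇒ ~q)) ⇒ q holds there. If u is false, the antecedent forces (u = F, t = F, q = T) or (u = F, t = T, q = T), and ((u ∧ q) ⇒ (~t ⇒ ~q)) ⇒ q holds there. Either way ((u ∧ q) ⇒ (~t ⇒ ~q)) ⇒ q holds.

(⇐) Assume the antecedent. If u is true, the antecedent forces (u = T, t = F, q = T) or (u = T, t = T, q = T), and q holds there. If u is false, the antecedent forces (u = F, t = F, q = T) or (u = F, t = T, q = T), and q holds there. Either way q holds.

Both directions hold.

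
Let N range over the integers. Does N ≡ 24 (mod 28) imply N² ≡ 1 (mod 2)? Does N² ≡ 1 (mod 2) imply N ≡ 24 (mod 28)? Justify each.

Neither direction holds.

(⟹) This fails: take N = 24. Then 24 ≡ 24 (mod 28), but 24² = 576 ≡ 0 (mod 2), not 1.

(⟸) This fails: take N = 1. Then 1² = 1 ≡ 1 (mod 2), yet 1 ≡ 1 (mod 28), not 24.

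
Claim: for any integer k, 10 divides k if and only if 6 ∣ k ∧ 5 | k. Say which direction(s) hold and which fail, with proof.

The forward direction fails; the converse holds.

(⟹) This fails: take k = 10. Certainly 10 ∣ 10, but 6 ∤ 10.

(⟸) Suppose 6 ∣ k and 5 ∣ k. Any common multiple of 6 and 5 is a multiple of their lcm; here gcd(6, 5) = 1, so lcm(6, 5) = 6·5 = 30, so 30 ∣ k. Since 10 ∣ 30, it follows that 10 ∣ k.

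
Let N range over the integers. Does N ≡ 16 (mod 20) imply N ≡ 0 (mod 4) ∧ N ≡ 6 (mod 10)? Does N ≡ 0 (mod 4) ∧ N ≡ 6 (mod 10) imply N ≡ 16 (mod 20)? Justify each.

(⟸) If N ≡ 0 (mod 4) and N ≡ 6 (mod 10), then by the Chinese remainder theorem N ≡ 16 (mod 20). This is exactly N ≡ 16 (mod 20).

(⟹) Suppose N ≡ 16 (mod 20); write N = 20j + 16. Since 4 ∣ 20, reducing mod 4 gives N ≡ 16 ≡ 0 (mod 4); since 10 ∣ 20, reducing mod 10 gives N ≡ 16 ≡ 6 (mod 10).

The biconditional holds.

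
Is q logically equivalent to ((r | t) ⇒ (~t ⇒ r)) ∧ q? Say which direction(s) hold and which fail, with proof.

Both directions hold; the statement is true.

(⟹) Assume the antecedent. If r is true, the antecedent forces (r = T, q = T, t = F) or (r = T, q = T, t = T), and ((r | t) ⇒ (~t ⇒ r)) ∧ q holds there. If r is false, the antecedent forces (r = F, q = T, t = F) or (r = F, q = T, t = T), and ((r | t) ⇒ (~t ⇒ r)) ∧ q holds there. Either way ((r | t) ⇒ (~t ⇒ r)) ∧ q holds.

(⟸) Assume the antecedent. If r is true, the antecedent forces (r = T, q = T, t = F) or (r = T, q = T, t = T), and q holds there. If r is false, the antecedent forces (r = F, q = T, t = F) or (r = F, q = T, t = T), and q holds there. Either way q holds.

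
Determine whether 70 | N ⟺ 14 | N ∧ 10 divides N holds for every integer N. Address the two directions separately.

(⇒) If 70 ∣ N, write N = 70q. Since 70 = 5·14, N = 14·(5q), so 14 ∣ N; and since 70 = 7·10, N = 10·(7q), so 10 ∣ N.

(⇐) Suppose 14 ∣ N and 10 ∣ N. Any common multiple of 14 and 10 is a multiple of their lcm; here lcm(14, 10) = 14·10/gcd(14, 10) = 140/2 = 70, so 70 ∣ N.

Both directions hold; the statement is true.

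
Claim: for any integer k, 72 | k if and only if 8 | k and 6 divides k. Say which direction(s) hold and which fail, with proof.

[⇒] If 72 ∣ k, write k = 72q. Since 72 = 9·8, k = 8·(9q), so 8 ∣ k; and since 72 = 12·6, k = 6·(12q), so 6 ∣ k.

[⇐] This fails: take k = 24. Both 8 ∣ 24 and 6 ∣ 24, yet 24 is not a multiple of 72 (since 24 = 0·72 + 24), so 72 ∤ 24.

Not equivalent: only (⇒) holds.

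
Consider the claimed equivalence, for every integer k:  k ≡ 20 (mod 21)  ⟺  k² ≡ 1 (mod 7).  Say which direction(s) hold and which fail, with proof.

(→) Suppose k ≡ 20 (mod 21). Then k² ≡ 20² = 400 (mod 21), and since 7 ∣ 21, also k² ≡ 1 (mod 7).

(←) This fails: take k = 1. Then 1² = 1 ≡ 1 (mod 7), yet 1 ≡ 1 (mod 21), not 20.

Not equivalent: only (⇒) holds.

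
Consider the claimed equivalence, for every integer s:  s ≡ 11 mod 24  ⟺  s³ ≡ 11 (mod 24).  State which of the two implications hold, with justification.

(⇒) Suppose s ≡ 11 mod 24. Write s = 24j + 11. Then (24j + 11)³ = 13824j³ + 19008j² + 8712j + 1331 = 24(576j³ + 792j² + 363j + 55) + 11, so s³ ≡ 11 (mod 24).

(⇐) Conversely, suppose s³ ≡ 11 (mod 24). The only residue r in {0, …, 23} with r³ ≡ 11 (mod 24) is r = 11, so s ≡ 11 (mod 24).

Both directions hold.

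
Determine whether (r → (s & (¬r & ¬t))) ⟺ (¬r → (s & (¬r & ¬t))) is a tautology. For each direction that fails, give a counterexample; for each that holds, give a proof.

Neither implication holds.

(⇒) This fails. Under t = F, r = F, s = F, the left side is true but the right side is false.

(⇐) This fails. Under t = F, r = T, s = F, the left side is false but the right side is true.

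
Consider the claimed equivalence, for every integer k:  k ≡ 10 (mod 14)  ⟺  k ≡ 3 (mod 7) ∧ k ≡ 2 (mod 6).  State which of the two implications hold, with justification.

Forward direction. This fails: k = 24 gives 24 ≡ 10 (mod 14) but 24 ≡ 0 (mod 6), so the conjunction on the right does not hold.

Converse. If k ≡ 3 (mod 7) and k ≡ 2 (mod 6), then by the Chinese remainder theorem k ≡ 38 (mod 42). Since 38 ≡ 10 (mod 14) and 14 ∣ 42, we get k ≡ 10 (mod 14).

Not equivalent: only (⇐) holds.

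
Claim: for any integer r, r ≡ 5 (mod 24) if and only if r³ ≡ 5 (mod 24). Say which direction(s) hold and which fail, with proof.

(⟹) Suppose r ≡ 5 (mod 24). Write r = 24j + 5. Then (24j + 5)³ = 13824j³ + 8640j² + 1800j + 125 = 24(576j³ + 360j² + 75j + 5) + 5, so r³ ≡ 5 (mod 24).

(⟸) Conversely, suppose r³ ≡ 5 (mod 24). The only residue r in {0, …, 23} with r³ ≡ 5 (mod 24) is r = 5, so r ≡ 5 (mod 24).

The biconditional holds.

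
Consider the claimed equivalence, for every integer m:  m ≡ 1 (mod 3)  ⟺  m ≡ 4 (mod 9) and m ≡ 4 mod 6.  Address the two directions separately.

Only the reverse direction holds.

(⟹) This fails: m = 1 gives 1 ≡ 1 (mod 3) but 1 ≡ 1 (mod 9), so the conjunction on the right does not hold.

(⟸) Conversely, if m ≡ 4 (mod 9) and m ≡ 4 (mod 6), then by the Chinese remainder theorem m ≡ 4 (mod 18). Since 4 ≡ 1 (mod 3) and 3 ∣ 18, we get m ≡ 1 (mod 3).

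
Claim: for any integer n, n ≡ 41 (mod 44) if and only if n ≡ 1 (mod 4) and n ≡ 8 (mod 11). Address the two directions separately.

(⇒) Suppose n ≡ 41 (mod 44); write n = 44j + 41. Since 4 ∣ 44, reducing mod 4 gives n ≡ 41 ≡ 1 (mod 4); since 11 ∣ 44, reducing mod 11 gives n ≡ 41 ≡ 8 (mod 11).

(⇐) Conversely, if n ≡ 1 (mod 4) and n ≡ 8 (mod 11), then by the Chinese remainder theorem n ≡ 41 (mod 44). This is exactly n ≡ 41 (mod 44).

The biconditional holds.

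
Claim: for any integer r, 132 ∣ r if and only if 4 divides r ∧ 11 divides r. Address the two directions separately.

Forward direction. If 132 ∣ r, write r = 132q. Since 132 = 33·4, r = 4·(33q), so 4 ∣ r; and since 132 = 12·11, r = 11·(12q), so 11 ∣ r.

Converse. This fails: take r = 44. Both 4 ∣ 44 and 11 ∣ 44, yet 44 is not a multiple of 132 (since 44 = 0·132 + 44), so 132 ∤ 44.

The forward direction holds; the converse fails.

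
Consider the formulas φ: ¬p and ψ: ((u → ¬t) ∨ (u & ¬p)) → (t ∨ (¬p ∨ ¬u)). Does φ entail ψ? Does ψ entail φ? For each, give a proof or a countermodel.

(⟹) Assume the antecedent. If t is true, the consequent reduces to true regardless of the other variables. If t is false, the antecedent forces (t = F, u = F, p = F) or (t = F, u = T, p = F), and the consequent holds there. Either way the consequent holds.

(⟸) This fails. Under t = F, u = F, p = T, the left side is false but the right side is true.

Only the forward implication holds.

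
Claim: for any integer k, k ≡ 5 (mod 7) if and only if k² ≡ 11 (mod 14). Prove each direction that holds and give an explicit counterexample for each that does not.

Both directions fail.

(⟹) This fails: take k = 12. Then 12 ≡ 5 (mod 7), but 12² = 144 ≡ 4 (mod 14), not 11.

(⟸) This fails: take k = 9. Then 9² = 81 ≡ 11 (mod 14), yet 9 ≡ 2 (mod 7), not 5.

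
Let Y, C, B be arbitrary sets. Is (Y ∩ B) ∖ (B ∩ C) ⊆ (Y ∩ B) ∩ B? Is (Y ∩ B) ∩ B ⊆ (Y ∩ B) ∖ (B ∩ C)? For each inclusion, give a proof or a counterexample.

(⊆) holds; (⊇) fails.

(⊆) Let x ∈ (Y ∩ B) ∖ (B ∩ C). Then x ∈ Y ∩ B and x ∉ C, from which x ∈ (Y ∩ B) ∩ B.

(⊇) This inclusion fails. Take Y = {1}, C = {1}, B = {1}; then 1 ∈ (Y ∩ B) ∩ B but 1 ∉ (Y ∩ B) ∖ (B ∩ C).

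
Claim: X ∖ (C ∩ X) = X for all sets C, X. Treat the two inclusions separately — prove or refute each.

Only the forward inclusion holds.

(⊆) Let x ∈ X ∖ (C ∩ X). Then x ∈ X and x ∉ C, from which x ∈ X.

(⊇) This inclusion fails. Take C = {1}, X = {1}; then 1 ∈ X but 1 ∉ X ∖ (C ∩ X).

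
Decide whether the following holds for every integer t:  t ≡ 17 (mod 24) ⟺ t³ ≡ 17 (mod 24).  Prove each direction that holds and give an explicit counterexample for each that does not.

Equivalent; both directions hold.

[⇐] Suppose t³ ≡ 17 (mod 24). The only residue r in {0, …, 23} with r³ ≡ 17 (mod 24) is r = 17, so t ≡ 17 (mod 24).

[⇒] Suppose t ≡ 17 (mod 24). Write t = 24j + 17. Then (24j + 17)³ = 13824j³ + 29376j² + 20808j + 4913 = 24(576j³ + 1224j² + 867j + 204) + 17, so t³ ≡ 17 (mod 24).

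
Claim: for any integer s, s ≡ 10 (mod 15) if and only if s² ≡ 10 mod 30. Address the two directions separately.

Both directions fail.

[⇒] This fails: take s = 25. Then 25 ≡ 10 (mod 15), but 25² = 625 ≡ 25 (mod 30), not 10.

[⇐] This fails: take s = 20. Then 20² = 400 ≡ 10 (mod 30), yet 20 ≡ 5 (mod 15), not 10.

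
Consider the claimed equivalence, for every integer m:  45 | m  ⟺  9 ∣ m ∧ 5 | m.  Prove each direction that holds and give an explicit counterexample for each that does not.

(⟹) If 45 ∣ m, write m = 45q. Since 45 = 5·9, m = 9·(5q), so 9 ∣ m; and since 45 = 9·5, m = 5·(9q), so 5 ∣ m.

(⟸) Suppose 9 ∣ m and 5 ∣ m. Any common multiple of 9 and 5 is a multiple of their lcm; here gcd(9, 5) = 1, so lcm(9, 5) = 9·5 = 45, so 45 ∣ m.

The biconditional holds.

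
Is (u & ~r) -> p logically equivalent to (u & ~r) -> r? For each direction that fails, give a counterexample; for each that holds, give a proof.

(⇒) fails; (⇐) holds.

(→) This fails. Under r = F, u = T, p = T, the left side is true but the right side is false.

(←) Assume the antecedent. If r is true, (u & ~r) -> p reduces to true regardless of the other variables. If r is false, the antecedent forces (r = F, u = F, p = F) or (r = F, u = F, p = T), and (u & ~r) -> p holds there. Either way (u & ~r) -> p holds.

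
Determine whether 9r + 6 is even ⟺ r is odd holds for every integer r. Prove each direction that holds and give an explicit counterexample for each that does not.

(⇒) fails and (⇐) fails.

(⟹) This fails: r = 4 gives 9r + 6 = 42, which is even, but 4 is even, not odd.

(⟸) This also fails: r = 1 is odd, but 9r + 6 = 15 is odd, not even.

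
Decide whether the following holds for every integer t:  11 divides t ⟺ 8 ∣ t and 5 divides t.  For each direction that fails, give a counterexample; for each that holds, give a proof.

(⟹) This fails: take t = 11. Certainly 11 ∣ 11, but 8 ∤ 11.

(⟸) This fails: take t = 40. Both 8 ∣ 40 and 5 ∣ 40, yet 40 is not a multiple of 11 (since 40 = 3·11 + 7), so 11 ∤ 40.

Both directions fail.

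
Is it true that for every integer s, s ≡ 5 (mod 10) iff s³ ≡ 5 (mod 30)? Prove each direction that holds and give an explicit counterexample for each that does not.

(⟹) This fails: take s = 15. Then 15 ≡ 5 (mod 10), but 15³ = 3375 ≡ 15 (mod 30), not 5.

(⟸) Conversely, the residues r modulo 30 with r³ ≡ 5 (mod 30) are exactly {5}, and each is ≡ 5 (mod 10).

Only the converse holds.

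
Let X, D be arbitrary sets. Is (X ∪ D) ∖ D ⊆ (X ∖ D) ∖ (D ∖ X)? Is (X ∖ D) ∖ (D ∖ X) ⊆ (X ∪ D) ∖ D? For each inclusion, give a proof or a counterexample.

(⟹) Let x ∈ (X ∪ D) ∖ D. Then x ∈ X and x ∉ D, from which x ∈ (X ∖ D) ∖ (D ∖ X).

(⟸) Let x ∈ (X ∖ D) ∖ (D ∖ X). Then x ∈ X and x ∉ D, from which x ∈ (X ∪ D) ∖ D.

Both inclusions hold; the sets are equal.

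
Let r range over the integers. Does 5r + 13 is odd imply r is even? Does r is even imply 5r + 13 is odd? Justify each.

Both implications hold.

Forward direction. Suppose 5r + 13 is odd. Since 5 is odd, 5r and r have the same parity, so 5r + 13 ≡ r + 13 (mod 2). As 13 is odd, 5r + 13 is odd exactly when r is even. Thus r is even.

Converse. Suppose r is even; write r = 2j. Then 5r + 13 = 5·(2j) + 13 = 2·5j + 13, which is odd.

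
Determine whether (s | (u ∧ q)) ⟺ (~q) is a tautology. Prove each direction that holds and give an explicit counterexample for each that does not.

(→) This fails. Under u = T, q = T, s = F, the left side is true but the right side is false.

(←) This fails. Under u = F, q = F, s = F, the left side is false but the right side is true.

Neither implication holds.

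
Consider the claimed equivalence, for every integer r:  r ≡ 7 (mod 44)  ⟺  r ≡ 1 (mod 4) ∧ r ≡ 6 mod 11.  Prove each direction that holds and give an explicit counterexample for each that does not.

(⇒) fails and (⇐) fails.

(⟹) This fails: r = 7 gives 7 ≡ 7 (mod 44) but 7 ≡ 3 (mod 4), so the conjunction on the right does not hold.

(⟸) This fails: r = 17 satisfies both congruences on the right (17 ≡ 1 mod 4 and 17 ≡ 6 mod 11) yet 17 ≡ 17 (mod 44), not 7.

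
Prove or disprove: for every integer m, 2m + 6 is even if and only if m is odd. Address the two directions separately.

The forward direction fails; the converse holds.

Converse. Suppose m is odd. Since 2 is even, 2m is even for every m, so 2m + 6 has the same parity as 6, which is even. Hence 2m + 6 is even.

Forward direction. This fails: take m = 2. Then 2m + 6 = 10, which is even, yet m = 2 is even, not odd.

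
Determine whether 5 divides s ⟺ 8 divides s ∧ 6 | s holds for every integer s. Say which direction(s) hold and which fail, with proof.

(⇒) fails and (⇐) fails.

(→) This fails: take s = 5. Certainly 5 ∣ 5, but 8 ∤ 5.

(←) This fails: take s = 24. Both 8 ∣ 24 and 6 ∣ 24, yet 24 is not a multiple of 5 (since 24 = 4·5 + 4), so 5 ∤ 24.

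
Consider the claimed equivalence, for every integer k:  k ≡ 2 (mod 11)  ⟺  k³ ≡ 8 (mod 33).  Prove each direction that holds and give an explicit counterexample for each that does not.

[⇒] This fails: take k = 13. Then 13 ≡ 2 (mod 11), but 13³ = 2197 ≡ 19 (mod 33), not 8.

[⇐] Conversely, the residues r modulo 33 with r³ ≡ 8 (mod 33) are exactly {2}, and each is ≡ 2 (mod 11).

(⇒) fails; (⇐) holds.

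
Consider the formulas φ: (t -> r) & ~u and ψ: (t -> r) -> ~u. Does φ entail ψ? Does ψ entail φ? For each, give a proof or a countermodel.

Forward direction. Assume the antecedent. If t is true, the antecedent forces (t = T, u = F, r = T), and (t -> r) -> ~u holds there. If t is false, the antecedent forces (t = F, u = F, r = F) or (t = F, u = F, r = T), and (t -> r) -> ~u holds there. Either way (t -> r) -> ~u holds.

Converse. This fails. Under t = T, u = F, r = F, the left side is false but the right side is true.

Not equivalent: only (⇒) holds.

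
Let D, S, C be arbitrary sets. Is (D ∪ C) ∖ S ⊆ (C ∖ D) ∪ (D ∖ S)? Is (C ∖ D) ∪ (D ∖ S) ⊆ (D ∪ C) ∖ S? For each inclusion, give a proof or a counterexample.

Reverse inclusion. This inclusion fails. Take D = ∅, S = {1}, C = {1}; then 1 ∈ (C ∖ D) ∪ (D ∖ S) but 1 ∉ (D ∪ C) ∖ S.

Forward inclusion. Let x ∈ (D ∪ C) ∖ S. Then either x ∈ D and x ∉ S, C; or x ∈ C and x ∉ D, S; or x ∈ D ∩ C and x ∉ S. In each case x ∈ (C ∖ D) ∪ (D ∖ S), so (D ∪ C) ∖ S ⊆ (C ∖ D) ∪ (D ∖ S).

(⊆) holds; (⊇) fails.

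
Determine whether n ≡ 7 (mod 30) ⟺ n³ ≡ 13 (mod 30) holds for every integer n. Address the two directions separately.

Both directions hold.

(⟸) Suppose n³ ≡ 13 (mod 30). The only residue r in {0, …, 29} with r³ ≡ 13 (mod 30) is r = 7, so n ≡ 7 (mod 30).

(⟹) Suppose n ≡ 7 (mod 30). Write n = 30j + 7. Then (30j + 7)³ = 27000j³ + 18900j² + 4410j + 343 = 30(900j³ + 630j² + 147j + 11) + 13, so n³ ≡ 13 (mod 30).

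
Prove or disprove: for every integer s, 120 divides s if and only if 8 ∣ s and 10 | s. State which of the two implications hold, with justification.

Forward direction. If 120 ∣ s, write s = 120q. Since 120 = 15·8, s = 8·(15q), so 8 ∣ s; and since 120 = 12·10, s = 10·(12q), so 10 ∣ s.

Converse. This fails: take s = 40. Both 8 ∣ 40 and 10 ∣ 40, yet 40 is not a multiple of 120 (since 40 = 0·120 + 40), so 120 ∤ 40.

Only the forward direction holds.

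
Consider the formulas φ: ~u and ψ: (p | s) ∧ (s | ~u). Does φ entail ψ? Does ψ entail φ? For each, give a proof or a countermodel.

Neither direction holds.

(→) This fails. Under p = F, s = F, u = F, the left side is true but the right side is false.

(←) This fails. Under p = F, s = T, u = T, the left side is false but the right side is true.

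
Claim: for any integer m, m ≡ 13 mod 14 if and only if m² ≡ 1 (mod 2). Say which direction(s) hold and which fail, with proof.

(⇒) Suppose m ≡ 13 (mod 14). Then m² ≡ 13² = 169 (mod 14), and since 2 ∣ 14, also m² ≡ 1 (mod 2).

(⇐) This fails: take m = 1. Then 1² = 1 ≡ 1 (mod 2), yet 1 ≡ 1 (mod 14), not 13.

(⇒) holds; (⇐) fails.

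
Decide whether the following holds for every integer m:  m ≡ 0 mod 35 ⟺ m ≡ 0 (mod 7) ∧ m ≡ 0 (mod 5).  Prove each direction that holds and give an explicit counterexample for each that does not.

(⇐) If m ≡ 0 (mod 7) and m ≡ 0 (mod 5), then by the Chinese remainder theorem m ≡ 0 (mod 35). This is exactly m ≡ 0 (mod 35).

(⇒) Suppose m ≡ 0 (mod 35); write m = 35j + 0. Since 7 ∣ 35, reducing mod 7 gives m ≡ 0 (mod 7); since 5 ∣ 35, reducing mod 5 gives m ≡ 0 (mod 5).

The biconditional holds.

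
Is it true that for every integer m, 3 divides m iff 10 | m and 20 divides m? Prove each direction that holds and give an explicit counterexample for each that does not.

Neither direction holds.

[⇒] This fails: take m = 3. Certainly 3 ∣ 3, but 10 ∤ 3.

[⇐] This fails: take m = 20. Both 10 ∣ 20 and 20 ∣ 20, yet 20 is not a multiple of 3 (since 20 = 6·3 + 2), so 3 ∤ 20.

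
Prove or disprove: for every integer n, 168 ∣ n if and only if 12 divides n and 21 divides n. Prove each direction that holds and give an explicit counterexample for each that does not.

Not equivalent: only (⇒) holds.

(⇐) This fails: take n = 84. Both 12 ∣ 84 and 21 ∣ 84, yet 84 is not a multiple of 168 (since 84 = 0·168 + 84), so 168 ∤ 84.

(⇒) If 168 ∣ n, write n = 168q. Since 168 = 14·12, n = 12·(14q), so 12 ∣ n; and since 168 = 8·21, n = 21·(8q), so 21 ∣ n.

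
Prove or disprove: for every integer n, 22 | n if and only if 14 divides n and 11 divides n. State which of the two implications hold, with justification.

(⟹) This fails: take n = 22. Certainly 22 ∣ 22, but 14 ∤ 22.

(⟸) Suppose 14 ∣ n and 11 ∣ n. Any common multiple of 14 and 11 is a multiple of their lcm; here gcd(14, 11) = 1, so lcm(14, 11) = 14·11 = 154, so 154 ∣ n. Since 22 ∣ 154, it follows that 22 ∣ n.

Only the converse holds.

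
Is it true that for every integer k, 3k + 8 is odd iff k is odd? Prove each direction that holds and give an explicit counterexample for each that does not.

Both implications hold.

[⇒] Suppose 3k + 8 is odd. Since 3 is odd, 3k and k have the same parity, so 3k + 8 ≡ k + 8 (mod 2). As 8 is even, 3k + 8 is odd exactly when k is odd. Thus k is odd.

[⇐] Conversely, suppose k is odd; write k = 2j + 1. Then 3k + 8 = 3·(2j + 1) + 8 = 2·3j + 11, which is odd.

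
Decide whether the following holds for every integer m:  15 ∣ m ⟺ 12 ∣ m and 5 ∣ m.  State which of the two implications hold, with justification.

Not equivalent: only (⇐) holds.

(←) Suppose 12 ∣ m and 5 ∣ m. Any common multiple of 12 and 5 is a multiple of their lcm; here gcd(12, 5) = 1, so lcm(12, 5) = 12·5 = 60, so 60 ∣ m. Since 15 ∣ 60, it follows that 15 ∣ m.

(→) This fails: take m = 15. Certainly 15 ∣ 15, but 12 ∤ 15.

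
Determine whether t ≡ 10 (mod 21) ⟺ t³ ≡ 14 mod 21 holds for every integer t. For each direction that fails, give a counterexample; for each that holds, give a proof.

Forward direction. This fails: take t = 10. Then 10 ≡ 10 (mod 21), but 10³ = 1000 ≡ 13 (mod 21), not 14.

Converse. This fails: take t = 14. Then 14³ = 2744 ≡ 14 (mod 21), yet 14 ≡ 14 (mod 21), not 10.

Both directions fail.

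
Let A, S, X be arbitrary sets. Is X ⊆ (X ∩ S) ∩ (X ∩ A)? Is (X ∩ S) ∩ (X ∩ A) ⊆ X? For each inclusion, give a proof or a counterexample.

The sets are not equal: only the reverse inclusion holds.

Forward inclusion. This inclusion fails. Take A = ∅, S = ∅, X = {1}; then 1 ∈ X but 1 ∉ (X ∩ S) ∩ (X ∩ A).

Reverse inclusion. Let x ∈ (X ∩ S) ∩ (X ∩ A). Then x ∈ A ∩ S ∩ X, from which x ∈ X.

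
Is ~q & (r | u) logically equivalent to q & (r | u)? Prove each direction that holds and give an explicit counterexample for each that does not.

(⇒) fails and (⇐) fails.

(⟹) This fails. Under q = F, r = T, u = F, the left side is true but the right side is false.

(⟸) This fails. Under q = T, r = T, u = F, the left side is false but the right side is true.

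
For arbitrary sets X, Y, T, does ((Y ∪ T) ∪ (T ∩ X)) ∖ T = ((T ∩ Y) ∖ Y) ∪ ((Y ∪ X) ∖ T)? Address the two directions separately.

(⊆) Let x ∈ ((Y ∪ T) ∪ (T ∩ X)) ∖ T. Then either x ∈ Y and x ∉ X, T; or x ∈ X ∩ Y and x ∉ T. In each case x ∈ ((T ∩ Y) ∖ Y) ∪ ((Y ∪ X) ∖ T), so ((Y ∪ T) ∪ (T ∩ X)) ∖ T ⊆ ((T ∩ Y) ∖ Y) ∪ ((Y ∪ X) ∖ T).

(⊇) This inclusion fails. Take X = {1}, Y = ∅, T = ∅; then 1 ∈ ((T ∩ Y) ∖ Y) ∪ ((Y ∪ X) ∖ T) but 1 ∉ ((Y ∪ T) ∪ (T ∩ X)) ∖ T.

The sets are not equal: only the forward inclusion holds.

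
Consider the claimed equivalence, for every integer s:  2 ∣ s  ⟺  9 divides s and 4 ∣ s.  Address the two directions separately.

(⟸) Suppose 9 ∣ s and 4 ∣ s. Any common multiple of 9 and 4 is a multiple of their lcm; here gcd(9, 4) = 1, so lcm(9, 4) = 9·4 = 36, so 36 ∣ s. Since 2 ∣ 36, it follows that 2 ∣ s.

(⟹) This fails: take s = 2. Certainly 2 ∣ 2, but 9 ∤ 2.

Only the reverse direction holds.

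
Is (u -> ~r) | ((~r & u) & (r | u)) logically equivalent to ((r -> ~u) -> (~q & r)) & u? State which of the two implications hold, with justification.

(→) This fails. Under r = F, q = F, u = F, the left side is true but the right side is false.

(←) This fails. Under r = T, q = F, u = T, the left side is false but the right side is true.

Neither implication holds.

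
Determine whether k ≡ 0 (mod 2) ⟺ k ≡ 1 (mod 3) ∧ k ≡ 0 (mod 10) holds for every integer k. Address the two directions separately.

Only the reverse direction holds.

(→) This fails: k = 0 gives 0 ≡ 0 (mod 2) but 0 ≡ 0 (mod 3), so the conjunction on the right does not hold.

(←) Conversely, if k ≡ 1 (mod 3) and k ≡ 0 (mod 10), then by the Chinese remainder theorem k ≡ 10 (mod 30). Since 10 ≡ 0 (mod 2) and 2 ∣ 30, we get k ≡ 0 (mod 2).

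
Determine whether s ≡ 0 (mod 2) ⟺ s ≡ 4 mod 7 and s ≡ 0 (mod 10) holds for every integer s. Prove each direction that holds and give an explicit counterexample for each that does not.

Forward direction. This fails: s = 0 gives 0 ≡ 0 (mod 2) but 0 ≡ 0 (mod 7), so the conjunction on the right does not hold.

Converse. If s ≡ 4 (mod 7) and s ≡ 0 (mod 10), then by the Chinese remainder theorem s ≡ 60 (mod 70). Since 60 ≡ 0 (mod 2) and 2 ∣ 70, we get s ≡ 0 (mod 2).

Not equivalent: only (⇐) holds.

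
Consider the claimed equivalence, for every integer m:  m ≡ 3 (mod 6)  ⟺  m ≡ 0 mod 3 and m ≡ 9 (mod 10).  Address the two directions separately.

[⇐] If m ≡ 0 (mod 3) and m ≡ 9 (mod 10), then by the Chinese remainder theorem m ≡ 9 (mod 30). Since 9 ≡ 3 (mod 6) and 6 ∣ 30, we get m ≡ 3 (mod 6).

[⇒] This fails: m = 3 gives 3 ≡ 3 (mod 6) but 3 ≡ 3 (mod 10), so the conjunction on the right does not hold.

Only the converse holds.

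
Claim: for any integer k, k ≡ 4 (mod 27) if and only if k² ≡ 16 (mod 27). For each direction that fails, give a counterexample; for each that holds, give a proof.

The forward direction holds; the converse fails.

(⇒) Suppose k ≡ 4 (mod 27). Write k = 27j + 4. Then (27j + 4)² = 729j² + 216j + 16 = 27(27j² + 8j) + 16, so k² ≡ 16 (mod 27).

(⇐) This fails: take k = 23. Then 23² = 529 ≡ 16 (mod 27), yet 23 ≡ 23 (mod 27), not 4.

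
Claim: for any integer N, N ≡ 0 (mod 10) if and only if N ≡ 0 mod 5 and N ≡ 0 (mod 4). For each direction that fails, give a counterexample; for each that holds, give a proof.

(←) If N ≡ 0 (mod 5) and N ≡ 0 (mod 4), then by the Chinese remainder theorem N ≡ 0 (mod 20). Since 0 ≡ 0 (mod 10) and 10 ∣ 20, we get N ≡ 0 (mod 10).

(→) This fails: N = 10 gives 10 ≡ 0 (mod 10) but 10 ≡ 2 (mod 4), so the conjunction on the right does not hold.

(⇒) fails; (⇐) holds.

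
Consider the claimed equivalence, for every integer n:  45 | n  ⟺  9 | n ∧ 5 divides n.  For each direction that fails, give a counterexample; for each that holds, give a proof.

Both implications hold.

[⇒] If 45 ∣ n, write n = 45q. Since 45 = 5·9, n = 9·(5q), so 9 ∣ n; and since 45 = 9·5, n = 5·(9q), so 5 ∣ n.

[⇐] Suppose 9 ∣ n and 5 ∣ n. Any common multiple of 9 and 5 is a multiple of their lcm; here gcd(9, 5) = 1, so lcm(9, 5) = 9·5 = 45, so 45 ∣ n.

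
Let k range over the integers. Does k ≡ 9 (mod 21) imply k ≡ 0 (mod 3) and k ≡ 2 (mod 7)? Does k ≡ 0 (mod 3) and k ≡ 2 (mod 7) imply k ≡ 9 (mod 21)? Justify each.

[⇒] Suppose k ≡ 9 (mod 21); write k = 21j + 9. Since 3 ∣ 21, reducing mod 3 gives k ≡ 9 ≡ 0 (mod 3); since 7 ∣ 21, reducing mod 7 gives k ≡ 9 ≡ 2 (mod 7).

[⇐] Conversely, if k ≡ 0 (mod 3) and k ≡ 2 (mod 7), then by the Chinese remainder theorem k ≡ 9 (mod 21). This is exactly k ≡ 9 (mod 21).

Both implications hold.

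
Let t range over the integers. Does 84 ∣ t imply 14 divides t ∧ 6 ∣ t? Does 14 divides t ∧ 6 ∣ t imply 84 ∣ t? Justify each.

(⟹) If 84 ∣ t, write t = 84q. Since 84 = 6·14, t = 14·(6q), so 14 ∣ t; and since 84 = 14·6, t = 6·(14q), so 6 ∣ t.

(⟸) This fails: take t = 42. Both 14 ∣ 42 and 6 ∣ 42, yet 42 is not a multiple of 84 (since 42 = 0·84 + 42), so 84 ∤ 42.

(⇒) holds; (⇐) fails.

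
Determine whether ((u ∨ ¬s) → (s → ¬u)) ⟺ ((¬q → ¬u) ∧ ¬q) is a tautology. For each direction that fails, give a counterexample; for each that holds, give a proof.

(⟹) This fails. Under q = T, u = F, s = F, the left side is true but the right side is false.

(⟸) Assume the antecedent. If q is true, the antecedent cannot hold. If q is false, the antecedent forces (q = F, u = F, s = F) or (q = F, u = F, s = T), and (u ∨ ¬s) → (s → ¬u) holds there. Either way (u ∨ ¬s) → (s → ¬u) holds.

Not equivalent: only (⇐) holds.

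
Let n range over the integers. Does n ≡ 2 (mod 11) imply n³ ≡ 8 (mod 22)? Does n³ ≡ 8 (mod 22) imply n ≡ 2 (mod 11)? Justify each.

(⟹) This fails: take n = 13. Then 13 ≡ 2 (mod 11), but 13³ = 2197 ≡ 19 (mod 22), not 8.

(⟸) Conversely, the residues r modulo 22 with r³ ≡ 8 (mod 22) are exactly {2}, and each is ≡ 2 (mod 11).

The forward direction fails; the converse holds.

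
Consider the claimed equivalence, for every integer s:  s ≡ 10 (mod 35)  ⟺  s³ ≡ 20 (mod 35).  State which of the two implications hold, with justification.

(⇒) Suppose s ≡ 10 (mod 35). Write s = 35j + 10. Then (35j + 10)³ = 42875j³ + 36750j² + 10500j + 1000 = 35(1225j³ + 1050j² + 300j + 28) + 20, so s³ ≡ 20 (mod 35).

(⇐) This fails: take s = 5. Then 5³ = 125 ≡ 20 (mod 35), yet 5 ≡ 5 (mod 35), not 10.

Only the forward direction holds.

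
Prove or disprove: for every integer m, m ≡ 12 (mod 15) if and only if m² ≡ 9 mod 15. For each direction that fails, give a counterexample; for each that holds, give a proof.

(←) This fails: take m = 3. Then 3² = 9 ≡ 9 (mod 15), yet 3 ≡ 3 (mod 15), not 12.

(→) Suppose m ≡ 12 (mod 15). Write m = 15j + 12. Then (15j + 12)² = 225j² + 360j + 144 = 15(15j² + 24j + 9) + 9, so m² ≡ 9 (mod 15).

Only the forward direction holds.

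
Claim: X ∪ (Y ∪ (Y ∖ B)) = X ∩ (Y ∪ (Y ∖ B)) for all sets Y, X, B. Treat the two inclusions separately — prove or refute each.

Only the reverse inclusion holds.

(⊆) This inclusion fails. Take Y = {1}, X = ∅, B = ∅; then 1 ∈ X ∪ (Y ∪ (Y ∖ B)) but 1 ∉ X ∩ (Y ∪ (Y ∖ B)).

(⊇) Let x ∈ X ∩ (Y ∪ (Y ∖ B)). Then either x ∈ Y ∩ X and x ∉ B; or x ∈ Y ∩ X ∩ B. In each case x ∈ X ∪ (Y ∪ (Y ∖ B)), so X ∩ (Y ∪ (Y ∖ B)) ⊆ X ∪ (Y ∪ (Y ∖ B)).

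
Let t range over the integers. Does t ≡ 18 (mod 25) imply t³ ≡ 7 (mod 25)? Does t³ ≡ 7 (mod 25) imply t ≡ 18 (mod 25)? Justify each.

Converse. Suppose t³ ≡ 7 (mod 25). The only residue r in {0, …, 24} with r³ ≡ 7 (mod 25) is r = 18, so t ≡ 18 (mod 25).

Forward direction. Suppose t ≡ 18 (mod 25). Write t = 25j + 18. Then (25j + 18)³ = 15625j³ + 33750j² + 24300j + 5832 = 25(625j³ + 1350j² + 972j + 233) + 7, so t³ ≡ 7 (mod 25).

Both directions hold; the statement is true.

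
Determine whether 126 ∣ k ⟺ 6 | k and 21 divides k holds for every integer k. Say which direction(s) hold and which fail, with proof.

(→) If 126 ∣ k, write k = 126q. Since 126 = 21·6, k = 6·(21q), so 6 ∣ k; and since 126 = 6·21, k = 21·(6q), so 21 ∣ k.

(←) This fails: take k = 42. Both 6 ∣ 42 and 21 ∣ 42, yet 42 is not a multiple of 126 (since 42 = 0·126 + 42), so 126 ∤ 42.

Not equivalent: only (⇒) holds.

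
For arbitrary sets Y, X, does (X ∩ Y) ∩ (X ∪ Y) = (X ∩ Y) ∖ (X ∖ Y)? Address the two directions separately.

Forward inclusion. Let x ∈ (X ∩ Y) ∩ (X ∪ Y). Then x ∈ Y ∩ X, from which x ∈ (X ∩ Y) ∖ (X ∖ Y).

Reverse inclusion. Let x ∈ (X ∩ Y) ∖ (X ∖ Y). Then x ∈ Y ∩ X, from which x ∈ (X ∩ Y) ∩ (X ∪ Y).

The two sets are equal.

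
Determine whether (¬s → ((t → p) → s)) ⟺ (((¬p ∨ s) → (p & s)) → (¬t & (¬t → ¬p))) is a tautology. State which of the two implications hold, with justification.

(→) This fails. Under t = F, p = T, s = T, the left side is true but the right side is false.

(←) This fails. Under t = F, p = F, s = F, the left side is false but the right side is true.

Both directions fail.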